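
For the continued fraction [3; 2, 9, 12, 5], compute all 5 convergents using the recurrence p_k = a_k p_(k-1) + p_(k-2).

3/1, 7/2, 66/19, 799/230, 4061/1169

Using the convergent recurrence p_i = a_i*p_{i-1} + p_{i-2}, q_i = a_i*q_{i-1} + q_{i-2} with p_{-2}=0, p_{-1}=1, q_{-2}=1, q_{-1}=0:
  i=0: a_0=3, p_0 = 3*1 + 0 = 3, q_0 = 3*0 + 1 = 1.
  i=1: a_1=2, p_1 = 2*3 + 1 = 7, q_1 = 2*1 + 0 = 2.
  i=2: a_2=9, p_2 = 9*7 + 3 = 66, q_2 = 9*2 + 1 = 19.
  i=3: a_3=12, p_3 = 12*66 + 7 = 799, q_3 = 12*19 + 2 = 230.
  i=4: a_4=5, p_4 = 5*799 + 66 = 4061, q_4 = 5*230 + 19 = 1169.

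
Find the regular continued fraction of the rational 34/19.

Run the Euclidean algorithm on 34 and 19; the successive quotients are the partial quotients a_0, a_1, ... (each step inverts the fractional part left over by the previous one):
  34 = 1*19 + 15, so a_0 = 1.
  19 = 1*15 + 4, so a_1 = 1.
  15 = 3*4 + 3, so a_2 = 3.
  4 = 1*3 + 1, so a_3 = 1.
  3 = 3*1 + 0, so a_4 = 3.
The remainder reaches 0 after 5 divisions, so the expansion has 5 partial quotients, read off in order.

[1; 1, 3, 1, 3]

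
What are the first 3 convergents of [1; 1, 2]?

Using the convergent recurrence p_i = a_i*p_{i-1} + p_{i-2}, q_i = a_i*q_{i-1} + q_{i-2} with p_{-2}=0, p_{-1}=1, q_{-2}=1, q_{-1}=0:
  i=0: a_0=1, p_0 = 1*1 + 0 = 1, q_0 = 1*0 + 1 = 1.
  i=1: a_1=1, p_1 = 1*1 + 1 = 2, q_1 = 1*1 + 0 = 1.
  i=2: a_2=2, p_2 = 2*2 + 1 = 5, q_2 = 2*1 + 1 = 3.

1/1, 2/1, 5/3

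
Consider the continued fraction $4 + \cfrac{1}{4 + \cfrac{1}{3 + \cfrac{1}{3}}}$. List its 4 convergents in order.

4/1, 17/4, 55/13, 182/43

Using the convergent recurrence p_i = a_i*p_{i-1} + p_{i-2}, q_i = a_i*q_{i-1} + q_{i-2} with p_{-2}=0, p_{-1}=1, q_{-2}=1, q_{-1}=0:
  i=0: a_0=4, p_0 = 4*1 + 0 = 4, q_0 = 4*0 + 1 = 1.
  i=1: a_1=4, p_1 = 4*4 + 1 = 17, q_1 = 4*1 + 0 = 4.
  i=2: a_2=3, p_2 = 3*17 + 4 = 55, q_2 = 3*4 + 1 = 13.
  i=3: a_3=3, p_3 = 3*55 + 17 = 182, q_3 = 3*13 + 4 = 43.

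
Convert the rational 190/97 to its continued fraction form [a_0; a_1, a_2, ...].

Run the Euclidean algorithm on 190 and 97; the successive quotients are the partial quotients a_0, a_1, ... (each step inverts the fractional part left over by the previous one):
  190 = 1*97 + 93, so a_0 = 1.
  97 = 1*93 + 4, so a_1 = 1.
  93 = 23*4 + 1, so a_2 = 23.
  4 = 4*1 + 0, so a_3 = 4.
The remainder reaches 0 after 4 divisions, so the expansion has 4 partial quotients, read off in order.

[1; 1, 23, 4]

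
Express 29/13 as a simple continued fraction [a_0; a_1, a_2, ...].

Run the Euclidean algorithm on 29 and 13; the successive quotients are the partial quotients a_0, a_1, ... (each step inverts the fractional part left over by the previous one):
  29 = 2*13 + 3, so a_0 = 2.
  13 = 4*3 + 1, so a_1 = 4.
  3 = 3*1 + 0, so a_2 = 3.
The remainder reaches 0 after 3 divisions, so the expansion has 3 partial quotients, read off in order.

[2; 4, 3]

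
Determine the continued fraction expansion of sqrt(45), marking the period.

Write x_i = (sqrt(45) + m_i)/d_i with (m_0, d_0) = (0, 1). a_0 = floor(sqrt(45)) = 6, since 6^2 = 36 <= 45 < 49 = 7^2.
Iterate m_{i+1} = d_i*a_i - m_i, d_{i+1} = (45 - m_{i+1}^2)/d_i, a_{i+1} = floor((a_0 + m_{i+1})/d_{i+1}):
  m_1 = 1*6 - 0 = 6, d_1 = (45 - 6^2)/1 = 9/1 = 9, a_1 = floor((6 + 6)/9) = 1.
  m_2 = 9*1 - 6 = 3, d_2 = (45 - 3^2)/9 = 36/9 = 4, a_2 = floor((6 + 3)/4) = 2.
  m_3 = 4*2 - 3 = 5, d_3 = (45 - 5^2)/4 = 20/4 = 5, a_3 = floor((6 + 5)/5) = 2.
  m_4 = 5*2 - 5 = 5, d_4 = (45 - 5^2)/5 = 20/5 = 4, a_4 = floor((6 + 5)/4) = 2.
  m_5 = 4*2 - 5 = 3, d_5 = (45 - 3^2)/4 = 36/4 = 9, a_5 = floor((6 + 3)/9) = 1.
  m_6 = 9*1 - 3 = 6, d_6 = (45 - 6^2)/9 = 9/9 = 1, a_6 = floor((6 + 6)/1) = 12.
  m_7 = 1*12 - 6 = 6, d_7 = (45 - 6^2)/1 = 9/1 = 9: (m_7, d_7) = (m_1, d_1) = (6, 9), so from here the quotients repeat a_1, ..., a_6; the period length is 6.
Hence the expansion of sqrt(45) is a_0 = 6 followed by the repeating block 1, 2, 2, 2, 1, 12 (period 6).

[6; (1, 2, 2, 2, 1, 12)]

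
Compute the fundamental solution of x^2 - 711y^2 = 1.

(x, y) = (80, 3)

First expand sqrt(711) as a continued fraction. With x_i = (sqrt(711) + m_i)/d_i and (m_0, d_0) = (0, 1): a_0 = floor(sqrt(711)) = 26, since 26^2 = 676 <= 711 < 729 = 27^2.
Iterate m_{i+1} = d_i*a_i - m_i, d_{i+1} = (711 - m_{i+1}^2)/d_i, a_{i+1} = floor((a_0 + m_{i+1})/d_{i+1}):
  m_1 = 1*26 - 0 = 26, d_1 = (711 - 26^2)/1 = 35/1 = 35, a_1 = floor((26 + 26)/35) = 1.
  m_2 = 35*1 - 26 = 9, d_2 = (711 - 9^2)/35 = 630/35 = 18, a_2 = floor((26 + 9)/18) = 1.
  m_3 = 18*1 - 9 = 9, d_3 = (711 - 9^2)/18 = 630/18 = 35, a_3 = floor((26 + 9)/35) = 1.
  m_4 = 35*1 - 9 = 26, d_4 = (711 - 26^2)/35 = 35/35 = 1, a_4 = floor((26 + 26)/1) = 52.
  m_5 = 1*52 - 26 = 26, d_5 = (711 - 26^2)/1 = 35/1 = 35: (m_5, d_5) = (m_1, d_1) = (26, 35), so from here the quotients repeat a_1, ..., a_4; the period length is 4.
So sqrt(711) = [26; (1, 1, 1, 52)] with period length k = 4.
k is even, so the fundamental solution of x^2 - 711y^2 = 1 is (p_{k-1}, q_{k-1}) = (p_3, q_3); compute convergents through index 3.
Convergents (p_i = a_i*p_{i-1} + p_{i-2}, q_i = a_i*q_{i-1} + q_{i-2} with p_{-2}=0, p_{-1}=1, q_{-2}=1, q_{-1}=0):
  i=0: a_0=26, p_0 = 26*1 + 0 = 26, q_0 = 26*0 + 1 = 1.
  i=1: a_1=1, p_1 = 1*26 + 1 = 27, q_1 = 1*1 + 0 = 1.
  i=2: a_2=1, p_2 = 1*27 + 26 = 53, q_2 = 1*1 + 1 = 2.
  i=3: a_3=1, p_3 = 1*53 + 27 = 80, q_3 = 1*2 + 1 = 3.
Check: 80^2 - 711*3^2 = 6400 - 6399 = 1, so (x, y) = (80, 3) solves the equation, and by the theorem it is the least positive solution.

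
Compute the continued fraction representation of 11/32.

Run the Euclidean algorithm on 11 and 32; the successive quotients are the partial quotients a_0, a_1, ... (each step inverts the fractional part left over by the previous one):
  11 = 0*32 + 11, so a_0 = 0.
  32 = 2*11 + 10, so a_1 = 2.
  11 = 1*10 + 1, so a_2 = 1.
  10 = 10*1 + 0, so a_3 = 10.
The remainder reaches 0 after 4 divisions, so the expansion has 4 partial quotients, read off in order.

[0; 2, 1, 10]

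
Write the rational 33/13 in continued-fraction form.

Run the Euclidean algorithm on 33 and 13; the successive quotients are the partial quotients a_0, a_1, ... (each step inverts the fractional part left over by the previous one):
  33 = 2*13 + 7, so a_0 = 2.
  13 = 1*7 + 6, so a_1 = 1.
  7 = 1*6 + 1, so a_2 = 1.
  6 = 6*1 + 0, so a_3 = 6.
The remainder reaches 0 after 4 divisions, so the expansion has 4 partial quotients, read off in order.

[2; 1, 1, 6]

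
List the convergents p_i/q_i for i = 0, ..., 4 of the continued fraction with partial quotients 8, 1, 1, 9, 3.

Using the convergent recurrence p_i = a_i*p_{i-1} + p_{i-2}, q_i = a_i*q_{i-1} + q_{i-2} with p_{-2}=0, p_{-1}=1, q_{-2}=1, q_{-1}=0:
  i=0: a_0=8, p_0 = 8*1 + 0 = 8, q_0 = 8*0 + 1 = 1.
  i=1: a_1=1, p_1 = 1*8 + 1 = 9, q_1 = 1*1 + 0 = 1.
  i=2: a_2=1, p_2 = 1*9 + 8 = 17, q_2 = 1*1 + 1 = 2.
  i=3: a_3=9, p_3 = 9*17 + 9 = 162, q_3 = 9*2 + 1 = 19.
  i=4: a_4=3, p_4 = 3*162 + 17 = 503, q_4 = 3*19 + 2 = 59.

8/1, 9/1, 17/2, 162/19, 503/59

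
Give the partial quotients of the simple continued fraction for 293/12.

Run the Euclidean algorithm on 293 and 12; the successive quotients are the partial quotients a_0, a_1, ... (each step inverts the fractional part left over by the previous one):
  293 = 24*12 + 5, so a_0 = 24.
  12 = 2*5 + 2, so a_1 = 2.
  5 = 2*2 + 1, so a_2 = 2.
  2 = 2*1 + 0, so a_3 = 2.
The remainder reaches 0 after 4 divisions, so the expansion has 4 partial quotients, read off in order.

[24; 2, 2, 2]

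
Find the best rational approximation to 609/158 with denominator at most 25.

27/7

Expand x = 609/158 as a continued fraction with the Euclidean algorithm:
  609 = 3*158 + 135, so a_0 = 3.
  158 = 1*135 + 23, so a_1 = 1.
  135 = 5*23 + 20, so a_2 = 5.
  23 = 1*20 + 3, so a_3 = 1.
  20 = 6*3 + 2, so a_4 = 6.
  3 = 1*2 + 1, so a_5 = 1.
  2 = 2*1 + 0, so a_6 = 2.
so x = [3; 1, 5, 1, 6, 1, 2].
Convergents (p_i = a_i*p_{i-1} + p_{i-2}, q_i = a_i*q_{i-1} + q_{i-2} with p_{-2}=0, p_{-1}=1, q_{-2}=1, q_{-1}=0), until the denominator exceeds 25:
  i=0: a_0=3, p_0 = 3*1 + 0 = 3, q_0 = 3*0 + 1 = 1.
  i=1: a_1=1, p_1 = 1*3 + 1 = 4, q_1 = 1*1 + 0 = 1.
  i=2: a_2=5, p_2 = 5*4 + 3 = 23, q_2 = 5*1 + 1 = 6.
  i=3: a_3=1, p_3 = 1*23 + 4 = 27, q_3 = 1*6 + 1 = 7.
  i=4: a_4=6, p_4 = 6*27 + 23 = 185, q_4 = 6*7 + 6 = 48.
q_4 = 48 > 25, so the last convergent with denominator <= 25 is p_3/q_3 = 27/7.
The closest fraction with denominator <= 25 is either p_3/q_3 or the intermediate fraction (k*p_3 + p_2)/(k*q_3 + q_2) with the largest k >= 1 whose denominator stays <= 25; these approach x as k grows, and every other convergent or intermediate fraction in range is farther away.
Largest k: floor((25 - q_2)/q_3) = floor((25 - 6)/7) = 2.
That gives (2*27 + 23)/(2*7 + 6) = 77/20.
Compare the errors: |x - 27/7| = |609*7 - 27*158|/(158*7) = 3/1106, and |x - 77/20| = |609*20 - 77*158|/(158*20) = 14/3160.
Cross-multiplying, 3*3160 = 9480 < 15484 = 14*1106, so 3/1106 is smaller: the convergent 27/7 is closer to x than 77/20.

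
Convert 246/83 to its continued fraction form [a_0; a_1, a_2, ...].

[2; 1, 26, 1, 2]

Run the Euclidean algorithm on 246 and 83; the successive quotients are the partial quotients a_0, a_1, ... (each step inverts the fractional part left over by the previous one):
  246 = 2*83 + 80, so a_0 = 2.
  83 = 1*80 + 3, so a_1 = 1.
  80 = 26*3 + 2, so a_2 = 26.
  3 = 1*2 + 1, so a_3 = 1.
  2 = 2*1 + 0, so a_4 = 2.
The remainder reaches 0 after 5 divisions, so the expansion has 5 partial quotients, read off in order.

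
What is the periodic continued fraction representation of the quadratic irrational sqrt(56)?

[7; (2, 14)]

Write x_i = (sqrt(56) + m_i)/d_i with (m_0, d_0) = (0, 1). a_0 = floor(sqrt(56)) = 7, since 7^2 = 49 <= 56 < 64 = 8^2.
Iterate m_{i+1} = d_i*a_i - m_i, d_{i+1} = (56 - m_{i+1}^2)/d_i, a_{i+1} = floor((a_0 + m_{i+1})/d_{i+1}):
  m_1 = 1*7 - 0 = 7, d_1 = (56 - 7^2)/1 = 7/1 = 7, a_1 = floor((7 + 7)/7) = 2.
  m_2 = 7*2 - 7 = 7, d_2 = (56 - 7^2)/7 = 7/7 = 1, a_2 = floor((7 + 7)/1) = 14.
  m_3 = 1*14 - 7 = 7, d_3 = (56 - 7^2)/1 = 7/1 = 7: (m_3, d_3) = (m_1, d_1) = (7, 7), so from here the quotients repeat a_1, a_2; the period length is 2.
Hence the expansion of sqrt(56) is a_0 = 7 followed by the repeating block 2, 14 (period 2).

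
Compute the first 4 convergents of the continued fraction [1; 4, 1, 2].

Using the convergent recurrence p_i = a_i*p_{i-1} + p_{i-2}, q_i = a_i*q_{i-1} + q_{i-2} with p_{-2}=0, p_{-1}=1, q_{-2}=1, q_{-1}=0:
  i=0: a_0=1, p_0 = 1*1 + 0 = 1, q_0 = 1*0 + 1 = 1.
  i=1: a_1=4, p_1 = 4*1 + 1 = 5, q_1 = 4*1 + 0 = 4.
  i=2: a_2=1, p_2 = 1*5 + 1 = 6, q_2 = 1*4 + 1 = 5.
  i=3: a_3=2, p_3 = 2*6 + 5 = 17, q_3 = 2*5 + 4 = 14.

1/1, 5/4, 6/5, 17/14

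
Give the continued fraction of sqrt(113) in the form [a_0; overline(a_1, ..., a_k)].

[10; overline(1, 1, 1, 2, 2, 1, 1, 1, 20)]

Write x_i = (sqrt(113) + m_i)/d_i with (m_0, d_0) = (0, 1). a_0 = floor(sqrt(113)) = 10, since 10^2 = 100 <= 113 < 121 = 11^2.
Iterate m_{i+1} = d_i*a_i - m_i, d_{i+1} = (113 - m_{i+1}^2)/d_i, a_{i+1} = floor((a_0 + m_{i+1})/d_{i+1}):
  m_1 = 1*10 - 0 = 10, d_1 = (113 - 10^2)/1 = 13/1 = 13, a_1 = floor((10 + 10)/13) = 1.
  m_2 = 13*1 - 10 = 3, d_2 = (113 - 3^2)/13 = 104/13 = 8, a_2 = floor((10 + 3)/8) = 1.
  m_3 = 8*1 - 3 = 5, d_3 = (113 - 5^2)/8 = 88/8 = 11, a_3 = floor((10 + 5)/11) = 1.
  m_4 = 11*1 - 5 = 6, d_4 = (113 - 6^2)/11 = 77/11 = 7, a_4 = floor((10 + 6)/7) = 2.
  m_5 = 7*2 - 6 = 8, d_5 = (113 - 8^2)/7 = 49/7 = 7, a_5 = floor((10 + 8)/7) = 2.
  m_6 = 7*2 - 8 = 6, d_6 = (113 - 6^2)/7 = 77/7 = 11, a_6 = floor((10 + 6)/11) = 1.
  m_7 = 11*1 - 6 = 5, d_7 = (113 - 5^2)/11 = 88/11 = 8, a_7 = floor((10 + 5)/8) = 1.
  m_8 = 8*1 - 5 = 3, d_8 = (113 - 3^2)/8 = 104/8 = 13, a_8 = floor((10 + 3)/13) = 1.
  m_9 = 13*1 - 3 = 10, d_9 = (113 - 10^2)/13 = 13/13 = 1, a_9 = floor((10 + 10)/1) = 20.
  m_10 = 1*20 - 10 = 10, d_10 = (113 - 10^2)/1 = 13/1 = 13: (m_10, d_10) = (m_1, d_1) = (10, 13), so from here the quotients repeat a_1, ..., a_9; the period length is 9.
Hence the expansion of sqrt(113) is a_0 = 10 followed by the repeating block 1, 1, 1, 2, 2, 1, 1, 1, 20 (period 9).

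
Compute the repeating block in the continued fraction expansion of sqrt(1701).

[41; (4, 8, 1, 10, 1, 8, 4, 82)]

Write x_i = (sqrt(1701) + m_i)/d_i with (m_0, d_0) = (0, 1). a_0 = floor(sqrt(1701)) = 41, since 41^2 = 1681 <= 1701 < 1764 = 42^2.
Iterate m_{i+1} = d_i*a_i - m_i, d_{i+1} = (1701 - m_{i+1}^2)/d_i, a_{i+1} = floor((a_0 + m_{i+1})/d_{i+1}):
  m_1 = 1*41 - 0 = 41, d_1 = (1701 - 41^2)/1 = 20/1 = 20, a_1 = floor((41 + 41)/20) = 4.
  m_2 = 20*4 - 41 = 39, d_2 = (1701 - 39^2)/20 = 180/20 = 9, a_2 = floor((41 + 39)/9) = 8.
  m_3 = 9*8 - 39 = 33, d_3 = (1701 - 33^2)/9 = 612/9 = 68, a_3 = floor((41 + 33)/68) = 1.
  m_4 = 68*1 - 33 = 35, d_4 = (1701 - 35^2)/68 = 476/68 = 7, a_4 = floor((41 + 35)/7) = 10.
  m_5 = 7*10 - 35 = 35, d_5 = (1701 - 35^2)/7 = 476/7 = 68, a_5 = floor((41 + 35)/68) = 1.
  m_6 = 68*1 - 35 = 33, d_6 = (1701 - 33^2)/68 = 612/68 = 9, a_6 = floor((41 + 33)/9) = 8.
  m_7 = 9*8 - 33 = 39, d_7 = (1701 - 39^2)/9 = 180/9 = 20, a_7 = floor((41 + 39)/20) = 4.
  m_8 = 20*4 - 39 = 41, d_8 = (1701 - 41^2)/20 = 20/20 = 1, a_8 = floor((41 + 41)/1) = 82.
  m_9 = 1*82 - 41 = 41, d_9 = (1701 - 41^2)/1 = 20/1 = 20: (m_9, d_9) = (m_1, d_1) = (41, 20), so from here the quotients repeat a_1, ..., a_8; the period length is 8.
Hence the expansion of sqrt(1701) is a_0 = 41 followed by the repeating block 4, 8, 1, 10, 1, 8, 4, 82 (period 8).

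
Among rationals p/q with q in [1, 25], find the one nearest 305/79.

Expand x = 305/79 as a continued fraction with the Euclidean algorithm:
  305 = 3*79 + 68, so a_0 = 3.
  79 = 1*68 + 11, so a_1 = 1.
  68 = 6*11 + 2, so a_2 = 6.
  11 = 5*2 + 1, so a_3 = 5.
  2 = 2*1 + 0, so a_4 = 2.
so x = [3; 1, 6, 5, 2].
Convergents (p_i = a_i*p_{i-1} + p_{i-2}, q_i = a_i*q_{i-1} + q_{i-2} with p_{-2}=0, p_{-1}=1, q_{-2}=1, q_{-1}=0), until the denominator exceeds 25:
  i=0: a_0=3, p_0 = 3*1 + 0 = 3, q_0 = 3*0 + 1 = 1.
  i=1: a_1=1, p_1 = 1*3 + 1 = 4, q_1 = 1*1 + 0 = 1.
  i=2: a_2=6, p_2 = 6*4 + 3 = 27, q_2 = 6*1 + 1 = 7.
  i=3: a_3=5, p_3 = 5*27 + 4 = 139, q_3 = 5*7 + 1 = 36.
q_3 = 36 > 25, so the last convergent with denominator <= 25 is p_2/q_2 = 27/7.
The closest fraction with denominator <= 25 is either p_2/q_2 or the intermediate fraction (k*p_2 + p_1)/(k*q_2 + q_1) with the largest k >= 1 whose denominator stays <= 25; these approach x as k grows, and every other convergent or intermediate fraction in range is farther away.
Largest k: floor((25 - q_1)/q_2) = floor((25 - 1)/7) = 3.
That gives (3*27 + 4)/(3*7 + 1) = 85/22.
Compare the errors: |x - 27/7| = |305*7 - 27*79|/(79*7) = 2/553, and |x - 85/22| = |305*22 - 85*79|/(79*22) = 5/1738.
Cross-multiplying, 5*553 = 2765 < 3476 = 2*1738, so 5/1738 is smaller: the intermediate fraction 85/22 is closer to x than 27/7.

85/22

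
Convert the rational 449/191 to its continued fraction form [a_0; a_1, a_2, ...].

Run the Euclidean algorithm on 449 and 191; the successive quotients are the partial quotients a_0, a_1, ... (each step inverts the fractional part left over by the previous one):
  449 = 2*191 + 67, so a_0 = 2.
  191 = 2*67 + 57, so a_1 = 2.
  67 = 1*57 + 10, so a_2 = 1.
  57 = 5*10 + 7, so a_3 = 5.
  10 = 1*7 + 3, so a_4 = 1.
  7 = 2*3 + 1, so a_5 = 2.
  3 = 3*1 + 0, so a_6 = 3.
The remainder reaches 0 after 7 divisions, so the expansion has 7 partial quotients, read off in order.

[2; 2, 1, 5, 1, 2, 3]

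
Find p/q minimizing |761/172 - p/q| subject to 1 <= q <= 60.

Expand x = 761/172 as a continued fraction with the Euclidean algorithm:
  761 = 4*172 + 73, so a_0 = 4.
  172 = 2*73 + 26, so a_1 = 2.
  73 = 2*26 + 21, so a_2 = 2.
  26 = 1*21 + 5, so a_3 = 1.
  21 = 4*5 + 1, so a_4 = 4.
  5 = 5*1 + 0, so a_5 = 5.
so x = [4; 2, 2, 1, 4, 5].
Convergents (p_i = a_i*p_{i-1} + p_{i-2}, q_i = a_i*q_{i-1} + q_{i-2} with p_{-2}=0, p_{-1}=1, q_{-2}=1, q_{-1}=0), until the denominator exceeds 60:
  i=0: a_0=4, p_0 = 4*1 + 0 = 4, q_0 = 4*0 + 1 = 1.
  i=1: a_1=2, p_1 = 2*4 + 1 = 9, q_1 = 2*1 + 0 = 2.
  i=2: a_2=2, p_2 = 2*9 + 4 = 22, q_2 = 2*2 + 1 = 5.
  i=3: a_3=1, p_3 = 1*22 + 9 = 31, q_3 = 1*5 + 2 = 7.
  i=4: a_4=4, p_4 = 4*31 + 22 = 146, q_4 = 4*7 + 5 = 33.
  i=5: a_5=5, p_5 = 5*146 + 31 = 761, q_5 = 5*33 + 7 = 172.
q_5 = 172 > 60, so the last convergent with denominator <= 60 is p_4/q_4 = 146/33.
The closest fraction with denominator <= 60 is either p_4/q_4 or the intermediate fraction (k*p_4 + p_3)/(k*q_4 + q_3) with the largest k >= 1 whose denominator stays <= 60; these approach x as k grows, and every other convergent or intermediate fraction in range is farther away.
Largest k: floor((60 - q_3)/q_4) = floor((60 - 7)/33) = 1.
That gives (1*146 + 31)/(1*33 + 7) = 177/40.
Compare the errors: |x - 146/33| = |761*33 - 146*172|/(172*33) = 1/5676, and |x - 177/40| = |761*40 - 177*172|/(172*40) = 4/6880.
Cross-multiplying, 1*6880 = 6880 < 22704 = 4*5676, so 1/5676 is smaller: the convergent 146/33 is closer to x than 177/40.

146/33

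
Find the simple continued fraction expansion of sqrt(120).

[10; (1, 20)]

Write x_i = (sqrt(120) + m_i)/d_i with (m_0, d_0) = (0, 1). a_0 = floor(sqrt(120)) = 10, since 10^2 = 100 <= 120 < 121 = 11^2.
Iterate m_{i+1} = d_i*a_i - m_i, d_{i+1} = (120 - m_{i+1}^2)/d_i, a_{i+1} = floor((a_0 + m_{i+1})/d_{i+1}):
  m_1 = 1*10 - 0 = 10, d_1 = (120 - 10^2)/1 = 20/1 = 20, a_1 = floor((10 + 10)/20) = 1.
  m_2 = 20*1 - 10 = 10, d_2 = (120 - 10^2)/20 = 20/20 = 1, a_2 = floor((10 + 10)/1) = 20.
  m_3 = 1*20 - 10 = 10, d_3 = (120 - 10^2)/1 = 20/1 = 20: (m_3, d_3) = (m_1, d_1) = (10, 20), so from here the quotients repeat a_1, a_2; the period length is 2.
Hence the expansion of sqrt(120) is a_0 = 10 followed by the repeating block 1, 20 (period 2).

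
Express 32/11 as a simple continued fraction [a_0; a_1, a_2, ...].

[2; 1, 10]

Run the Euclidean algorithm on 32 and 11; the successive quotients are the partial quotients a_0, a_1, ... (each step inverts the fractional part left over by the previous one):
  32 = 2*11 + 10, so a_0 = 2.
  11 = 1*10 + 1, so a_1 = 1.
  10 = 10*1 + 0, so a_2 = 10.
The remainder reaches 0 after 3 divisions, so the expansion has 3 partial quotients, read off in order.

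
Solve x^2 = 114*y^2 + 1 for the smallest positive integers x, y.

(x, y) = (1025, 96)

First expand sqrt(114) as a continued fraction. With x_i = (sqrt(114) + m_i)/d_i and (m_0, d_0) = (0, 1): a_0 = floor(sqrt(114)) = 10, since 10^2 = 100 <= 114 < 121 = 11^2.
Iterate m_{i+1} = d_i*a_i - m_i, d_{i+1} = (114 - m_{i+1}^2)/d_i, a_{i+1} = floor((a_0 + m_{i+1})/d_{i+1}):
  m_1 = 1*10 - 0 = 10, d_1 = (114 - 10^2)/1 = 14/1 = 14, a_1 = floor((10 + 10)/14) = 1.
  m_2 = 14*1 - 10 = 4, d_2 = (114 - 4^2)/14 = 98/14 = 7, a_2 = floor((10 + 4)/7) = 2.
  m_3 = 7*2 - 4 = 10, d_3 = (114 - 10^2)/7 = 14/7 = 2, a_3 = floor((10 + 10)/2) = 10.
  m_4 = 2*10 - 10 = 10, d_4 = (114 - 10^2)/2 = 14/2 = 7, a_4 = floor((10 + 10)/7) = 2.
  m_5 = 7*2 - 10 = 4, d_5 = (114 - 4^2)/7 = 98/7 = 14, a_5 = floor((10 + 4)/14) = 1.
  m_6 = 14*1 - 4 = 10, d_6 = (114 - 10^2)/14 = 14/14 = 1, a_6 = floor((10 + 10)/1) = 20.
  m_7 = 1*20 - 10 = 10, d_7 = (114 - 10^2)/1 = 14/1 = 14: (m_7, d_7) = (m_1, d_1) = (10, 14), so from here the quotients repeat a_1, ..., a_6; the period length is 6.
So sqrt(114) = [10; (1, 2, 10, 2, 1, 20)] with period length k = 6.
k is even, so the fundamental solution of x^2 - 114y^2 = 1 is (p_{k-1}, q_{k-1}) = (p_5, q_5); compute convergents through index 5.
Convergents (p_i = a_i*p_{i-1} + p_{i-2}, q_i = a_i*q_{i-1} + q_{i-2} with p_{-2}=0, p_{-1}=1, q_{-2}=1, q_{-1}=0):
  i=0: a_0=10, p_0 = 10*1 + 0 = 10, q_0 = 10*0 + 1 = 1.
  i=1: a_1=1, p_1 = 1*10 + 1 = 11, q_1 = 1*1 + 0 = 1.
  i=2: a_2=2, p_2 = 2*11 + 10 = 32, q_2 = 2*1 + 1 = 3.
  i=3: a_3=10, p_3 = 10*32 + 11 = 331, q_3 = 10*3 + 1 = 31.
  i=4: a_4=2, p_4 = 2*331 + 32 = 694, q_4 = 2*31 + 3 = 65.
  i=5: a_5=1, p_5 = 1*694 + 331 = 1025, q_5 = 1*65 + 31 = 96.
Check: 1025^2 - 114*96^2 = 1050625 - 1050624 = 1, so (x, y) = (1025, 96) solves the equation, and by the theorem it is the least positive solution.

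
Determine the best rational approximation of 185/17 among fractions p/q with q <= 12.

Expand x = 185/17 as a continued fraction with the Euclidean algorithm:
  185 = 10*17 + 15, so a_0 = 10.
  17 = 1*15 + 2, so a_1 = 1.
  15 = 7*2 + 1, so a_2 = 7.
  2 = 2*1 + 0, so a_3 = 2.
so x = [10; 1, 7, 2].
Convergents (p_i = a_i*p_{i-1} + p_{i-2}, q_i = a_i*q_{i-1} + q_{i-2} with p_{-2}=0, p_{-1}=1, q_{-2}=1, q_{-1}=0), until the denominator exceeds 12:
  i=0: a_0=10, p_0 = 10*1 + 0 = 10, q_0 = 10*0 + 1 = 1.
  i=1: a_1=1, p_1 = 1*10 + 1 = 11, q_1 = 1*1 + 0 = 1.
  i=2: a_2=7, p_2 = 7*11 + 10 = 87, q_2 = 7*1 + 1 = 8.
  i=3: a_3=2, p_3 = 2*87 + 11 = 185, q_3 = 2*8 + 1 = 17.
q_3 = 17 > 12, so the last convergent with denominator <= 12 is p_2/q_2 = 87/8.
The closest fraction with denominator <= 12 is either p_2/q_2 or the intermediate fraction (k*p_2 + p_1)/(k*q_2 + q_1) with the largest k >= 1 whose denominator stays <= 12; these approach x as k grows, and every other convergent or intermediate fraction in range is farther away.
Largest k: floor((12 - q_1)/q_2) = floor((12 - 1)/8) = 1.
That gives (1*87 + 11)/(1*8 + 1) = 98/9.
Compare the errors: |x - 87/8| = |185*8 - 87*17|/(17*8) = 1/136, and |x - 98/9| = |185*9 - 98*17|/(17*9) = 1/153.
Cross-multiplying, 1*136 = 136 < 153 = 1*153, so 1/153 is smaller: the intermediate fraction 98/9 is closer to x than 87/8.

98/9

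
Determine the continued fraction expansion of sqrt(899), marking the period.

Write x_i = (sqrt(899) + m_i)/d_i with (m_0, d_0) = (0, 1). a_0 = floor(sqrt(899)) = 29, since 29^2 = 841 <= 899 < 900 = 30^2.
Iterate m_{i+1} = d_i*a_i - m_i, d_{i+1} = (899 - m_{i+1}^2)/d_i, a_{i+1} = floor((a_0 + m_{i+1})/d_{i+1}):
  m_1 = 1*29 - 0 = 29, d_1 = (899 - 29^2)/1 = 58/1 = 58, a_1 = floor((29 + 29)/58) = 1.
  m_2 = 58*1 - 29 = 29, d_2 = (899 - 29^2)/58 = 58/58 = 1, a_2 = floor((29 + 29)/1) = 58.
  m_3 = 1*58 - 29 = 29, d_3 = (899 - 29^2)/1 = 58/1 = 58: (m_3, d_3) = (m_1, d_1) = (29, 58), so from here the quotients repeat a_1, a_2; the period length is 2.
Hence the expansion of sqrt(899) is a_0 = 29 followed by the repeating block 1, 58 (period 2).

[29; (1, 58)]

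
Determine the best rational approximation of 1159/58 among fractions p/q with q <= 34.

Expand x = 1159/58 as a continued fraction with the Euclidean algorithm:
  1159 = 19*58 + 57, so a_0 = 19.
  58 = 1*57 + 1, so a_1 = 1.
  57 = 57*1 + 0, so a_2 = 57.
so x = [19; 1, 57].
Convergents (p_i = a_i*p_{i-1} + p_{i-2}, q_i = a_i*q_{i-1} + q_{i-2} with p_{-2}=0, p_{-1}=1, q_{-2}=1, q_{-1}=0), until the denominator exceeds 34:
  i=0: a_0=19, p_0 = 19*1 + 0 = 19, q_0 = 19*0 + 1 = 1.
  i=1: a_1=1, p_1 = 1*19 + 1 = 20, q_1 = 1*1 + 0 = 1.
  i=2: a_2=57, p_2 = 57*20 + 19 = 1159, q_2 = 57*1 + 1 = 58.
q_2 = 58 > 34, so the last convergent with denominator <= 34 is p_1/q_1 = 20/1.
The closest fraction with denominator <= 34 is either p_1/q_1 or the intermediate fraction (k*p_1 + p_0)/(k*q_1 + q_0) with the largest k >= 1 whose denominator stays <= 34; these approach x as k grows, and every other convergent or intermediate fraction in range is farther away.
Largest k: floor((34 - q_0)/q_1) = floor((34 - 1)/1) = 33.
That gives (33*20 + 19)/(33*1 + 1) = 679/34.
Compare the errors: |x - 20/1| = |1159*1 - 20*58|/(58*1) = 1/58, and |x - 679/34| = |1159*34 - 679*58|/(58*34) = 24/1972.
Cross-multiplying, 24*58 = 1392 < 1972 = 1*1972, so 24/1972 is smaller: the intermediate fraction 679/34 is closer to x than 20/1.

679/34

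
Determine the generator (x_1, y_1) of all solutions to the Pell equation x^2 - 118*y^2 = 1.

(x, y) = (306917, 28254)

First expand sqrt(118) as a continued fraction. With x_i = (sqrt(118) + m_i)/d_i and (m_0, d_0) = (0, 1): a_0 = floor(sqrt(118)) = 10, since 10^2 = 100 <= 118 < 121 = 11^2.
Iterate m_{i+1} = d_i*a_i - m_i, d_{i+1} = (118 - m_{i+1}^2)/d_i, a_{i+1} = floor((a_0 + m_{i+1})/d_{i+1}):
  m_1 = 1*10 - 0 = 10, d_1 = (118 - 10^2)/1 = 18/1 = 18, a_1 = floor((10 + 10)/18) = 1.
  m_2 = 18*1 - 10 = 8, d_2 = (118 - 8^2)/18 = 54/18 = 3, a_2 = floor((10 + 8)/3) = 6.
  m_3 = 3*6 - 8 = 10, d_3 = (118 - 10^2)/3 = 18/3 = 6, a_3 = floor((10 + 10)/6) = 3.
  m_4 = 6*3 - 10 = 8, d_4 = (118 - 8^2)/6 = 54/6 = 9, a_4 = floor((10 + 8)/9) = 2.
  m_5 = 9*2 - 8 = 10, d_5 = (118 - 10^2)/9 = 18/9 = 2, a_5 = floor((10 + 10)/2) = 10.
  m_6 = 2*10 - 10 = 10, d_6 = (118 - 10^2)/2 = 18/2 = 9, a_6 = floor((10 + 10)/9) = 2.
  m_7 = 9*2 - 10 = 8, d_7 = (118 - 8^2)/9 = 54/9 = 6, a_7 = floor((10 + 8)/6) = 3.
  m_8 = 6*3 - 8 = 10, d_8 = (118 - 10^2)/6 = 18/6 = 3, a_8 = floor((10 + 10)/3) = 6.
  m_9 = 3*6 - 10 = 8, d_9 = (118 - 8^2)/3 = 54/3 = 18, a_9 = floor((10 + 8)/18) = 1.
  m_10 = 18*1 - 8 = 10, d_10 = (118 - 10^2)/18 = 18/18 = 1, a_10 = floor((10 + 10)/1) = 20.
  m_11 = 1*20 - 10 = 10, d_11 = (118 - 10^2)/1 = 18/1 = 18: (m_11, d_11) = (m_1, d_1) = (10, 18), so from here the quotients repeat a_1, ..., a_10; the period length is 10.
So sqrt(118) = [10; (1, 6, 3, 2, 10, 2, 3, 6, 1, 20)] with period length k = 10.
k is even, so the fundamental solution of x^2 - 118y^2 = 1 is (p_{k-1}, q_{k-1}) = (p_9, q_9); compute convergents through index 9.
Convergents (p_i = a_i*p_{i-1} + p_{i-2}, q_i = a_i*q_{i-1} + q_{i-2} with p_{-2}=0, p_{-1}=1, q_{-2}=1, q_{-1}=0):
  i=0: a_0=10, p_0 = 10*1 + 0 = 10, q_0 = 10*0 + 1 = 1.
  i=1: a_1=1, p_1 = 1*10 + 1 = 11, q_1 = 1*1 + 0 = 1.
  i=2: a_2=6, p_2 = 6*11 + 10 = 76, q_2 = 6*1 + 1 = 7.
  i=3: a_3=3, p_3 = 3*76 + 11 = 239, q_3 = 3*7 + 1 = 22.
  i=4: a_4=2, p_4 = 2*239 + 76 = 554, q_4 = 2*22 + 7 = 51.
  i=5: a_5=10, p_5 = 10*554 + 239 = 5779, q_5 = 10*51 + 22 = 532.
  i=6: a_6=2, p_6 = 2*5779 + 554 = 12112, q_6 = 2*532 + 51 = 1115.
  i=7: a_7=3, p_7 = 3*12112 + 5779 = 42115, q_7 = 3*1115 + 532 = 3877.
  i=8: a_8=6, p_8 = 6*42115 + 12112 = 264802, q_8 = 6*3877 + 1115 = 24377.
  i=9: a_9=1, p_9 = 1*264802 + 42115 = 306917, q_9 = 1*24377 + 3877 = 28254.
Check: 306917^2 - 118*28254^2 = 94198044889 - 94198044888 = 1, so (x, y) = (306917, 28254) solves the equation, and by the theorem it is the least positive solution.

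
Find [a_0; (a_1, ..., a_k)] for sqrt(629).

[25; (12, 1, 1, 12, 50)]

Write x_i = (sqrt(629) + m_i)/d_i with (m_0, d_0) = (0, 1). a_0 = floor(sqrt(629)) = 25, since 25^2 = 625 <= 629 < 676 = 26^2.
Iterate m_{i+1} = d_i*a_i - m_i, d_{i+1} = (629 - m_{i+1}^2)/d_i, a_{i+1} = floor((a_0 + m_{i+1})/d_{i+1}):
  m_1 = 1*25 - 0 = 25, d_1 = (629 - 25^2)/1 = 4/1 = 4, a_1 = floor((25 + 25)/4) = 12.
  m_2 = 4*12 - 25 = 23, d_2 = (629 - 23^2)/4 = 100/4 = 25, a_2 = floor((25 + 23)/25) = 1.
  m_3 = 25*1 - 23 = 2, d_3 = (629 - 2^2)/25 = 625/25 = 25, a_3 = floor((25 + 2)/25) = 1.
  m_4 = 25*1 - 2 = 23, d_4 = (629 - 23^2)/25 = 100/25 = 4, a_4 = floor((25 + 23)/4) = 12.
  m_5 = 4*12 - 23 = 25, d_5 = (629 - 25^2)/4 = 4/4 = 1, a_5 = floor((25 + 25)/1) = 50.
  m_6 = 1*50 - 25 = 25, d_6 = (629 - 25^2)/1 = 4/1 = 4: (m_6, d_6) = (m_1, d_1) = (25, 4), so from here the quotients repeat a_1, ..., a_5; the period length is 5.
Hence the expansion of sqrt(629) is a_0 = 25 followed by the repeating block 12, 1, 1, 12, 50 (period 5).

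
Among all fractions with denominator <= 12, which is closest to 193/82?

26/11

Expand x = 193/82 as a continued fraction with the Euclidean algorithm:
  193 = 2*82 + 29, so a_0 = 2.
  82 = 2*29 + 24, so a_1 = 2.
  29 = 1*24 + 5, so a_2 = 1.
  24 = 4*5 + 4, so a_3 = 4.
  5 = 1*4 + 1, so a_4 = 1.
  4 = 4*1 + 0, so a_5 = 4.
so x = [2; 2, 1, 4, 1, 4].
Convergents (p_i = a_i*p_{i-1} + p_{i-2}, q_i = a_i*q_{i-1} + q_{i-2} with p_{-2}=0, p_{-1}=1, q_{-2}=1, q_{-1}=0), until the denominator exceeds 12:
  i=0: a_0=2, p_0 = 2*1 + 0 = 2, q_0 = 2*0 + 1 = 1.
  i=1: a_1=2, p_1 = 2*2 + 1 = 5, q_1 = 2*1 + 0 = 2.
  i=2: a_2=1, p_2 = 1*5 + 2 = 7, q_2 = 1*2 + 1 = 3.
  i=3: a_3=4, p_3 = 4*7 + 5 = 33, q_3 = 4*3 + 2 = 14.
q_3 = 14 > 12, so the last convergent with denominator <= 12 is p_2/q_2 = 7/3.
The closest fraction with denominator <= 12 is either p_2/q_2 or the intermediate fraction (k*p_2 + p_1)/(k*q_2 + q_1) with the largest k >= 1 whose denominator stays <= 12; these approach x as k grows, and every other convergent or intermediate fraction in range is farther away.
Largest k: floor((12 - q_1)/q_2) = floor((12 - 2)/3) = 3.
That gives (3*7 + 5)/(3*3 + 2) = 26/11.
Compare the errors: |x - 7/3| = |193*3 - 7*82|/(82*3) = 5/246, and |x - 26/11| = |193*11 - 26*82|/(82*11) = 9/902.
Cross-multiplying, 9*246 = 2214 < 4510 = 5*902, so 9/902 is smaller: the intermediate fraction 26/11 is closer to x than 7/3.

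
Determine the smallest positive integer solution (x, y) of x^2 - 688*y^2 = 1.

First expand sqrt(688) as a continued fraction. With x_i = (sqrt(688) + m_i)/d_i and (m_0, d_0) = (0, 1): a_0 = floor(sqrt(688)) = 26, since 26^2 = 676 <= 688 < 729 = 27^2.
Iterate m_{i+1} = d_i*a_i - m_i, d_{i+1} = (688 - m_{i+1}^2)/d_i, a_{i+1} = floor((a_0 + m_{i+1})/d_{i+1}):
  m_1 = 1*26 - 0 = 26, d_1 = (688 - 26^2)/1 = 12/1 = 12, a_1 = floor((26 + 26)/12) = 4.
  m_2 = 12*4 - 26 = 22, d_2 = (688 - 22^2)/12 = 204/12 = 17, a_2 = floor((26 + 22)/17) = 2.
  m_3 = 17*2 - 22 = 12, d_3 = (688 - 12^2)/17 = 544/17 = 32, a_3 = floor((26 + 12)/32) = 1.
  m_4 = 32*1 - 12 = 20, d_4 = (688 - 20^2)/32 = 288/32 = 9, a_4 = floor((26 + 20)/9) = 5.
  m_5 = 9*5 - 20 = 25, d_5 = (688 - 25^2)/9 = 63/9 = 7, a_5 = floor((26 + 25)/7) = 7.
  m_6 = 7*7 - 25 = 24, d_6 = (688 - 24^2)/7 = 112/7 = 16, a_6 = floor((26 + 24)/16) = 3.
  m_7 = 16*3 - 24 = 24, d_7 = (688 - 24^2)/16 = 112/16 = 7, a_7 = floor((26 + 24)/7) = 7.
  m_8 = 7*7 - 24 = 25, d_8 = (688 - 25^2)/7 = 63/7 = 9, a_8 = floor((26 + 25)/9) = 5.
  m_9 = 9*5 - 25 = 20, d_9 = (688 - 20^2)/9 = 288/9 = 32, a_9 = floor((26 + 20)/32) = 1.
  m_10 = 32*1 - 20 = 12, d_10 = (688 - 12^2)/32 = 544/32 = 17, a_10 = floor((26 + 12)/17) = 2.
  m_11 = 17*2 - 12 = 22, d_11 = (688 - 22^2)/17 = 204/17 = 12, a_11 = floor((26 + 22)/12) = 4.
  m_12 = 12*4 - 22 = 26, d_12 = (688 - 26^2)/12 = 12/12 = 1, a_12 = floor((26 + 26)/1) = 52.
  m_13 = 1*52 - 26 = 26, d_13 = (688 - 26^2)/1 = 12/1 = 12: (m_13, d_13) = (m_1, d_1) = (26, 12), so from here the quotients repeat a_1, ..., a_12; the period length is 12.
So sqrt(688) = [26; (4, 2, 1, 5, 7, 3, 7, 5, 1, 2, 4, 52)] with period length k = 12.
k is even, so the fundamental solution of x^2 - 688y^2 = 1 is (p_{k-1}, q_{k-1}) = (p_11, q_11); compute convergents through index 11.
Convergents (p_i = a_i*p_{i-1} + p_{i-2}, q_i = a_i*q_{i-1} + q_{i-2} with p_{-2}=0, p_{-1}=1, q_{-2}=1, q_{-1}=0):
  i=0: a_0=26, p_0 = 26*1 + 0 = 26, q_0 = 26*0 + 1 = 1.
  i=1: a_1=4, p_1 = 4*26 + 1 = 105, q_1 = 4*1 + 0 = 4.
  i=2: a_2=2, p_2 = 2*105 + 26 = 236, q_2 = 2*4 + 1 = 9.
  i=3: a_3=1, p_3 = 1*236 + 105 = 341, q_3 = 1*9 + 4 = 13.
  i=4: a_4=5, p_4 = 5*341 + 236 = 1941, q_4 = 5*13 + 9 = 74.
  i=5: a_5=7, p_5 = 7*1941 + 341 = 13928, q_5 = 7*74 + 13 = 531.
  i=6: a_6=3, p_6 = 3*13928 + 1941 = 43725, q_6 = 3*531 + 74 = 1667.
  i=7: a_7=7, p_7 = 7*43725 + 13928 = 320003, q_7 = 7*1667 + 531 = 12200.
  i=8: a_8=5, p_8 = 5*320003 + 43725 = 1643740, q_8 = 5*12200 + 1667 = 62667.
  i=9: a_9=1, p_9 = 1*1643740 + 320003 = 1963743, q_9 = 1*62667 + 12200 = 74867.
  i=10: a_10=2, p_10 = 2*1963743 + 1643740 = 5571226, q_10 = 2*74867 + 62667 = 212401.
  i=11: a_11=4, p_11 = 4*5571226 + 1963743 = 24248647, q_11 = 4*212401 + 74867 = 924471.
Check: 24248647^2 - 688*924471^2 = 587996881330609 - 587996881330608 = 1, so (x, y) = (24248647, 924471) solves the equation, and by the theorem it is the least positive solution.

(x, y) = (24248647, 924471)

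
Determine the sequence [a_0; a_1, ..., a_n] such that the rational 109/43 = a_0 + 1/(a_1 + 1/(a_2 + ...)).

Run the Euclidean algorithm on 109 and 43; the successive quotients are the partial quotients a_0, a_1, ... (each step inverts the fractional part left over by the previous one):
  109 = 2*43 + 23, so a_0 = 2.
  43 = 1*23 + 20, so a_1 = 1.
  23 = 1*20 + 3, so a_2 = 1.
  20 = 6*3 + 2, so a_3 = 6.
  3 = 1*2 + 1, so a_4 = 1.
  2 = 2*1 + 0, so a_5 = 2.
The remainder reaches 0 after 6 divisions, so the expansion has 6 partial quotients, read off in order.

[2; 1, 1, 6, 1, 2]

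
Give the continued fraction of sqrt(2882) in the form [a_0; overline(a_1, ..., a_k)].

[53; overline(1, 2, 5, 1, 52, 1, 5, 2, 1, 106)]

Write x_i = (sqrt(2882) + m_i)/d_i with (m_0, d_0) = (0, 1). a_0 = floor(sqrt(2882)) = 53, since 53^2 = 2809 <= 2882 < 2916 = 54^2.
Iterate m_{i+1} = d_i*a_i - m_i, d_{i+1} = (2882 - m_{i+1}^2)/d_i, a_{i+1} = floor((a_0 + m_{i+1})/d_{i+1}):
  m_1 = 1*53 - 0 = 53, d_1 = (2882 - 53^2)/1 = 73/1 = 73, a_1 = floor((53 + 53)/73) = 1.
  m_2 = 73*1 - 53 = 20, d_2 = (2882 - 20^2)/73 = 2482/73 = 34, a_2 = floor((53 + 20)/34) = 2.
  m_3 = 34*2 - 20 = 48, d_3 = (2882 - 48^2)/34 = 578/34 = 17, a_3 = floor((53 + 48)/17) = 5.
  m_4 = 17*5 - 48 = 37, d_4 = (2882 - 37^2)/17 = 1513/17 = 89, a_4 = floor((53 + 37)/89) = 1.
  m_5 = 89*1 - 37 = 52, d_5 = (2882 - 52^2)/89 = 178/89 = 2, a_5 = floor((53 + 52)/2) = 52.
  m_6 = 2*52 - 52 = 52, d_6 = (2882 - 52^2)/2 = 178/2 = 89, a_6 = floor((53 + 52)/89) = 1.
  m_7 = 89*1 - 52 = 37, d_7 = (2882 - 37^2)/89 = 1513/89 = 17, a_7 = floor((53 + 37)/17) = 5.
  m_8 = 17*5 - 37 = 48, d_8 = (2882 - 48^2)/17 = 578/17 = 34, a_8 = floor((53 + 48)/34) = 2.
  m_9 = 34*2 - 48 = 20, d_9 = (2882 - 20^2)/34 = 2482/34 = 73, a_9 = floor((53 + 20)/73) = 1.
  m_10 = 73*1 - 20 = 53, d_10 = (2882 - 53^2)/73 = 73/73 = 1, a_10 = floor((53 + 53)/1) = 106.
  m_11 = 1*106 - 53 = 53, d_11 = (2882 - 53^2)/1 = 73/1 = 73: (m_11, d_11) = (m_1, d_1) = (53, 73), so from here the quotients repeat a_1, ..., a_10; the period length is 10.
Hence the expansion of sqrt(2882) is a_0 = 53 followed by the repeating block 1, 2, 5, 1, 52, 1, 5, 2, 1, 106 (period 10).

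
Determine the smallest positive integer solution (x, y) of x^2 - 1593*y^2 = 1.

First expand sqrt(1593) as a continued fraction. With x_i = (sqrt(1593) + m_i)/d_i and (m_0, d_0) = (0, 1): a_0 = floor(sqrt(1593)) = 39, since 39^2 = 1521 <= 1593 < 1600 = 40^2.
Iterate m_{i+1} = d_i*a_i - m_i, d_{i+1} = (1593 - m_{i+1}^2)/d_i, a_{i+1} = floor((a_0 + m_{i+1})/d_{i+1}):
  m_1 = 1*39 - 0 = 39, d_1 = (1593 - 39^2)/1 = 72/1 = 72, a_1 = floor((39 + 39)/72) = 1.
  m_2 = 72*1 - 39 = 33, d_2 = (1593 - 33^2)/72 = 504/72 = 7, a_2 = floor((39 + 33)/7) = 10.
  m_3 = 7*10 - 33 = 37, d_3 = (1593 - 37^2)/7 = 224/7 = 32, a_3 = floor((39 + 37)/32) = 2.
  m_4 = 32*2 - 37 = 27, d_4 = (1593 - 27^2)/32 = 864/32 = 27, a_4 = floor((39 + 27)/27) = 2.
  m_5 = 27*2 - 27 = 27, d_5 = (1593 - 27^2)/27 = 864/27 = 32, a_5 = floor((39 + 27)/32) = 2.
  m_6 = 32*2 - 27 = 37, d_6 = (1593 - 37^2)/32 = 224/32 = 7, a_6 = floor((39 + 37)/7) = 10.
  m_7 = 7*10 - 37 = 33, d_7 = (1593 - 33^2)/7 = 504/7 = 72, a_7 = floor((39 + 33)/72) = 1.
  m_8 = 72*1 - 33 = 39, d_8 = (1593 - 39^2)/72 = 72/72 = 1, a_8 = floor((39 + 39)/1) = 78.
  m_9 = 1*78 - 39 = 39, d_9 = (1593 - 39^2)/1 = 72/1 = 72: (m_9, d_9) = (m_1, d_1) = (39, 72), so from here the quotients repeat a_1, ..., a_8; the period length is 8.
So sqrt(1593) = [39; (1, 10, 2, 2, 2, 10, 1, 78)] with period length k = 8.
k is even, so the fundamental solution of x^2 - 1593y^2 = 1 is (p_{k-1}, q_{k-1}) = (p_7, q_7); compute convergents through index 7.
Convergents (p_i = a_i*p_{i-1} + p_{i-2}, q_i = a_i*q_{i-1} + q_{i-2} with p_{-2}=0, p_{-1}=1, q_{-2}=1, q_{-1}=0):
  i=0: a_0=39, p_0 = 39*1 + 0 = 39, q_0 = 39*0 + 1 = 1.
  i=1: a_1=1, p_1 = 1*39 + 1 = 40, q_1 = 1*1 + 0 = 1.
  i=2: a_2=10, p_2 = 10*40 + 39 = 439, q_2 = 10*1 + 1 = 11.
  i=3: a_3=2, p_3 = 2*439 + 40 = 918, q_3 = 2*11 + 1 = 23.
  i=4: a_4=2, p_4 = 2*918 + 439 = 2275, q_4 = 2*23 + 11 = 57.
  i=5: a_5=2, p_5 = 2*2275 + 918 = 5468, q_5 = 2*57 + 23 = 137.
  i=6: a_6=10, p_6 = 10*5468 + 2275 = 56955, q_6 = 10*137 + 57 = 1427.
  i=7: a_7=1, p_7 = 1*56955 + 5468 = 62423, q_7 = 1*1427 + 137 = 1564.
Check: 62423^2 - 1593*1564^2 = 3896630929 - 3896630928 = 1, so (x, y) = (62423, 1564) solves the equation, and by the theorem it is the least positive solution.

(x, y) = (62423, 1564)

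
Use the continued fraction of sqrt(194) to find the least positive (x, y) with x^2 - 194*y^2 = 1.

(x, y) = (195, 14)

First expand sqrt(194) as a continued fraction. With x_i = (sqrt(194) + m_i)/d_i and (m_0, d_0) = (0, 1): a_0 = floor(sqrt(194)) = 13, since 13^2 = 169 <= 194 < 196 = 14^2.
Iterate m_{i+1} = d_i*a_i - m_i, d_{i+1} = (194 - m_{i+1}^2)/d_i, a_{i+1} = floor((a_0 + m_{i+1})/d_{i+1}):
  m_1 = 1*13 - 0 = 13, d_1 = (194 - 13^2)/1 = 25/1 = 25, a_1 = floor((13 + 13)/25) = 1.
  m_2 = 25*1 - 13 = 12, d_2 = (194 - 12^2)/25 = 50/25 = 2, a_2 = floor((13 + 12)/2) = 12.
  m_3 = 2*12 - 12 = 12, d_3 = (194 - 12^2)/2 = 50/2 = 25, a_3 = floor((13 + 12)/25) = 1.
  m_4 = 25*1 - 12 = 13, d_4 = (194 - 13^2)/25 = 25/25 = 1, a_4 = floor((13 + 13)/1) = 26.
  m_5 = 1*26 - 13 = 13, d_5 = (194 - 13^2)/1 = 25/1 = 25: (m_5, d_5) = (m_1, d_1) = (13, 25), so from here the quotients repeat a_1, ..., a_4; the period length is 4.
So sqrt(194) = [13; (1, 12, 1, 26)] with period length k = 4.
k is even, so the fundamental solution of x^2 - 194y^2 = 1 is (p_{k-1}, q_{k-1}) = (p_3, q_3); compute convergents through index 3.
Convergents (p_i = a_i*p_{i-1} + p_{i-2}, q_i = a_i*q_{i-1} + q_{i-2} with p_{-2}=0, p_{-1}=1, q_{-2}=1, q_{-1}=0):
  i=0: a_0=13, p_0 = 13*1 + 0 = 13, q_0 = 13*0 + 1 = 1.
  i=1: a_1=1, p_1 = 1*13 + 1 = 14, q_1 = 1*1 + 0 = 1.
  i=2: a_2=12, p_2 = 12*14 + 13 = 181, q_2 = 12*1 + 1 = 13.
  i=3: a_3=1, p_3 = 1*181 + 14 = 195, q_3 = 1*13 + 1 = 14.
Check: 195^2 - 194*14^2 = 38025 - 38024 = 1, so (x, y) = (195, 14) solves the equation, and by the theorem it is the least positive solution.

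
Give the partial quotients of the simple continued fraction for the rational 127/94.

Run the Euclidean algorithm on 127 and 94; the successive quotients are the partial quotients a_0, a_1, ... (each step inverts the fractional part left over by the previous one):
  127 = 1*94 + 33, so a_0 = 1.
  94 = 2*33 + 28, so a_1 = 2.
  33 = 1*28 + 5, so a_2 = 1.
  28 = 5*5 + 3, so a_3 = 5.
  5 = 1*3 + 2, so a_4 = 1.
  3 = 1*2 + 1, so a_5 = 1.
  2 = 2*1 + 0, so a_6 = 2.
The remainder reaches 0 after 7 divisions, so the expansion has 7 partial quotients, read off in order.

[1; 2, 1, 5, 1, 1, 2]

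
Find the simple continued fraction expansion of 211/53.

Run the Euclidean algorithm on 211 and 53; the successive quotients are the partial quotients a_0, a_1, ... (each step inverts the fractional part left over by the previous one):
  211 = 3*53 + 52, so a_0 = 3.
  53 = 1*52 + 1, so a_1 = 1.
  52 = 52*1 + 0, so a_2 = 52.
The remainder reaches 0 after 3 divisions, so the expansion has 3 partial quotients, read off in order.

[3; 1, 52]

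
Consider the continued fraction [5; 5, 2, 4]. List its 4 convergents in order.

5/1, 26/5, 57/11, 254/49

Using the convergent recurrence p_i = a_i*p_{i-1} + p_{i-2}, q_i = a_i*q_{i-1} + q_{i-2} with p_{-2}=0, p_{-1}=1, q_{-2}=1, q_{-1}=0:
  i=0: a_0=5, p_0 = 5*1 + 0 = 5, q_0 = 5*0 + 1 = 1.
  i=1: a_1=5, p_1 = 5*5 + 1 = 26, q_1 = 5*1 + 0 = 5.
  i=2: a_2=2, p_2 = 2*26 + 5 = 57, q_2 = 2*5 + 1 = 11.
  i=3: a_3=4, p_3 = 4*57 + 26 = 254, q_3 = 4*11 + 5 = 49.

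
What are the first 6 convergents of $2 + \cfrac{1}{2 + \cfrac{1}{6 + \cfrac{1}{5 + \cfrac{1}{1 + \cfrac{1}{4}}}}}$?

2/1, 5/2, 32/13, 165/67, 197/80, 953/387

Using the convergent recurrence p_i = a_i*p_{i-1} + p_{i-2}, q_i = a_i*q_{i-1} + q_{i-2} with p_{-2}=0, p_{-1}=1, q_{-2}=1, q_{-1}=0:
  i=0: a_0=2, p_0 = 2*1 + 0 = 2, q_0 = 2*0 + 1 = 1.
  i=1: a_1=2, p_1 = 2*2 + 1 = 5, q_1 = 2*1 + 0 = 2.
  i=2: a_2=6, p_2 = 6*5 + 2 = 32, q_2 = 6*2 + 1 = 13.
  i=3: a_3=5, p_3 = 5*32 + 5 = 165, q_3 = 5*13 + 2 = 67.
  i=4: a_4=1, p_4 = 1*165 + 32 = 197, q_4 = 1*67 + 13 = 80.
  i=5: a_5=4, p_5 = 4*197 + 165 = 953, q_5 = 4*80 + 67 = 387.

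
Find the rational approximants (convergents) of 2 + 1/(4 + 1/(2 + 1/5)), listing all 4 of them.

2/1, 9/4, 20/9, 109/49

Using the convergent recurrence p_i = a_i*p_{i-1} + p_{i-2}, q_i = a_i*q_{i-1} + q_{i-2} with p_{-2}=0, p_{-1}=1, q_{-2}=1, q_{-1}=0:
  i=0: a_0=2, p_0 = 2*1 + 0 = 2, q_0 = 2*0 + 1 = 1.
  i=1: a_1=4, p_1 = 4*2 + 1 = 9, q_1 = 4*1 + 0 = 4.
  i=2: a_2=2, p_2 = 2*9 + 2 = 20, q_2 = 2*4 + 1 = 9.
  i=3: a_3=5, p_3 = 5*20 + 9 = 109, q_3 = 5*9 + 4 = 49.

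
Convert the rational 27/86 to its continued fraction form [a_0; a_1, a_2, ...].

Run the Euclidean algorithm on 27 and 86; the successive quotients are the partial quotients a_0, a_1, ... (each step inverts the fractional part left over by the previous one):
  27 = 0*86 + 27, so a_0 = 0.
  86 = 3*27 + 5, so a_1 = 3.
  27 = 5*5 + 2, so a_2 = 5.
  5 = 2*2 + 1, so a_3 = 2.
  2 = 2*1 + 0, so a_4 = 2.
The remainder reaches 0 after 5 divisions, so the expansion has 5 partial quotients, read off in order.

[0; 3, 5, 2, 2]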